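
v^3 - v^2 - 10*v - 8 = (v - 4)*(v + 1)*(v + 2)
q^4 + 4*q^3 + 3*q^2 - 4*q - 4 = (q - 1)*(q + 1)*(q + 2)^2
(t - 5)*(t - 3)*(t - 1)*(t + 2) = t^4 - 7*t^3 + 5*t^2 + 31*t - 30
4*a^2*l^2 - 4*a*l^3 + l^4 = l^2*(-2*a + l)^2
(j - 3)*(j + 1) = j^2 - 2*j - 3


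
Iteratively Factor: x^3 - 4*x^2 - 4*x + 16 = (x - 4)*(x^2 - 4) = (x - 4)*(x - 2)*(x + 2)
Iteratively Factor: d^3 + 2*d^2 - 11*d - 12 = (d + 4)*(d^2 - 2*d - 3) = (d - 3)*(d + 4)*(d + 1)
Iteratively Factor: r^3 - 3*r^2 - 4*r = (r + 1)*(r^2 - 4*r) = r*(r + 1)*(r - 4)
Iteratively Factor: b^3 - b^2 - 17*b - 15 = (b + 1)*(b^2 - 2*b - 15) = (b - 5)*(b + 1)*(b + 3)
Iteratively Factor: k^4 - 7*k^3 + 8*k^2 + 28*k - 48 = (k - 4)*(k^3 - 3*k^2 - 4*k + 12) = (k - 4)*(k - 3)*(k^2 - 4) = (k - 4)*(k - 3)*(k - 2)*(k + 2)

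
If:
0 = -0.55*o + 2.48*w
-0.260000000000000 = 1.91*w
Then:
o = -0.61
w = -0.14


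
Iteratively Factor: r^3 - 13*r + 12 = (r - 3)*(r^2 + 3*r - 4) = (r - 3)*(r - 1)*(r + 4)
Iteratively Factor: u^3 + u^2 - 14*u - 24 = (u + 3)*(u^2 - 2*u - 8) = (u - 4)*(u + 3)*(u + 2)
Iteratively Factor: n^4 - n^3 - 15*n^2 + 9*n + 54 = (n - 3)*(n^3 + 2*n^2 - 9*n - 18) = (n - 3)*(n + 2)*(n^2 - 9) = (n - 3)*(n + 2)*(n + 3)*(n - 3)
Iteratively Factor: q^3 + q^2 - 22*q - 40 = (q + 2)*(q^2 - q - 20) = (q - 5)*(q + 2)*(q + 4)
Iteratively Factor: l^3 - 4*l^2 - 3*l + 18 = (l - 3)*(l^2 - l - 6) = (l - 3)*(l + 2)*(l - 3)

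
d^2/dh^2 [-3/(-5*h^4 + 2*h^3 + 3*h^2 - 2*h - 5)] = 6*(3*(-10*h^2 + 2*h + 1)*(5*h^4 - 2*h^3 - 3*h^2 + 2*h + 5) + 4*(10*h^3 - 3*h^2 - 3*h + 1)^2)/(5*h^4 - 2*h^3 - 3*h^2 + 2*h + 5)^3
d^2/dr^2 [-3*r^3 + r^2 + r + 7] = 2 - 18*r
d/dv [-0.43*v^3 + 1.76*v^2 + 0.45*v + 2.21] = -1.29*v^2 + 3.52*v + 0.45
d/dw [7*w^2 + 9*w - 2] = 14*w + 9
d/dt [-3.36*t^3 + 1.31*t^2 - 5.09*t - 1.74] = -10.08*t^2 + 2.62*t - 5.09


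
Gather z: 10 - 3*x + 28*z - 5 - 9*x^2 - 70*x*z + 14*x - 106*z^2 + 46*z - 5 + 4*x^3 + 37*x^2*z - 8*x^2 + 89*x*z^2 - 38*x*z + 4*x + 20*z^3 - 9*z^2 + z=4*x^3 - 17*x^2 + 15*x + 20*z^3 + z^2*(89*x - 115) + z*(37*x^2 - 108*x + 75)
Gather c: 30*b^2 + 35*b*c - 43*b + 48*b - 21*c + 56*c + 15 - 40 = 30*b^2 + 5*b + c*(35*b + 35) - 25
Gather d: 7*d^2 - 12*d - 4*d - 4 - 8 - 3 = 7*d^2 - 16*d - 15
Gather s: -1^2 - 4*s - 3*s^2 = -3*s^2 - 4*s - 1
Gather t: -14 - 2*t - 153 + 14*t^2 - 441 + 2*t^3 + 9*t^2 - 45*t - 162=2*t^3 + 23*t^2 - 47*t - 770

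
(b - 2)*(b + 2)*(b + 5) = b^3 + 5*b^2 - 4*b - 20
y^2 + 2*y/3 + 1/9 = (y + 1/3)^2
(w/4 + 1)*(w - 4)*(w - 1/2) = w^3/4 - w^2/8 - 4*w + 2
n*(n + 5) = n^2 + 5*n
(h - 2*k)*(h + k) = h^2 - h*k - 2*k^2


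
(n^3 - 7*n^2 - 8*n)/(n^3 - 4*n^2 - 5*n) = (n - 8)/(n - 5)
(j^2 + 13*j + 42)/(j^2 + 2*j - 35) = (j + 6)/(j - 5)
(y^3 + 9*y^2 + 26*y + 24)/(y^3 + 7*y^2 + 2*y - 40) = (y^2 + 5*y + 6)/(y^2 + 3*y - 10)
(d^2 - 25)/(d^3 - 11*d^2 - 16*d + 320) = (d - 5)/(d^2 - 16*d + 64)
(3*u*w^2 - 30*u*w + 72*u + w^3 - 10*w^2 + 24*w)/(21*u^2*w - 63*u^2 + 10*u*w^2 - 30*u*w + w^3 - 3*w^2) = (w^2 - 10*w + 24)/(7*u*w - 21*u + w^2 - 3*w)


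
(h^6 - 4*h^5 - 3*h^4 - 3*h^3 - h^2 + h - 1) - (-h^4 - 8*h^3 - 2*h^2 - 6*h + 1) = h^6 - 4*h^5 - 2*h^4 + 5*h^3 + h^2 + 7*h - 2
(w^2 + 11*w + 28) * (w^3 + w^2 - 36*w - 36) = w^5 + 12*w^4 + 3*w^3 - 404*w^2 - 1404*w - 1008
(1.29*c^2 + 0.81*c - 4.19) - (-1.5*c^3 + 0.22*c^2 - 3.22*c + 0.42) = 1.5*c^3 + 1.07*c^2 + 4.03*c - 4.61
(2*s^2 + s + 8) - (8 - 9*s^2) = 11*s^2 + s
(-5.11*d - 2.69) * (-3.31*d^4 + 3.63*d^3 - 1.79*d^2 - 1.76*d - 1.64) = 16.9141*d^5 - 9.6454*d^4 - 0.617799999999999*d^3 + 13.8087*d^2 + 13.1148*d + 4.4116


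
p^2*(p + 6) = p^3 + 6*p^2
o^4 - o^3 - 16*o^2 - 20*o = o*(o - 5)*(o + 2)^2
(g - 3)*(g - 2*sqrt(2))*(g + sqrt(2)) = g^3 - 3*g^2 - sqrt(2)*g^2 - 4*g + 3*sqrt(2)*g + 12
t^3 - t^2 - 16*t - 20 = (t - 5)*(t + 2)^2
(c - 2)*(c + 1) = c^2 - c - 2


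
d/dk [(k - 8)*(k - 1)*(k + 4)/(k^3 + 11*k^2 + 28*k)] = 8*(2*k^2 - 2*k - 7)/(k^2*(k^2 + 14*k + 49))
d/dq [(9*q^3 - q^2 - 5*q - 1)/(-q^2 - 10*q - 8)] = (-9*q^4 - 180*q^3 - 211*q^2 + 14*q + 30)/(q^4 + 20*q^3 + 116*q^2 + 160*q + 64)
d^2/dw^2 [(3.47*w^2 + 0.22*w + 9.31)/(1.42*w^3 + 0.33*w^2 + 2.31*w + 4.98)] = (13.993816*w^6 + 2.66164799999999*w^5 + 157.596996*w^4 - 280.421406*w^3 + 136.430514*w^2 - 354.606786*w + 235.811178)/(2.863288*w^9 + 1.996236*w^8 + 14.437566*w^7 + 36.655749*w^6 + 37.488231*w^5 + 104.922081*w^4 + 140.753619*w^3 + 104.27373*w^2 + 171.866772*w + 123.505992)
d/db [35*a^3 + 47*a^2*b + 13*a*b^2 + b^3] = 47*a^2 + 26*a*b + 3*b^2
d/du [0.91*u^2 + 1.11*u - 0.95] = 1.82*u + 1.11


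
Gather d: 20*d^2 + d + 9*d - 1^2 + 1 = 20*d^2 + 10*d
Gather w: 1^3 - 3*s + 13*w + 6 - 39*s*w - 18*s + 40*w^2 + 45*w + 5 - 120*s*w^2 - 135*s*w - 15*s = -36*s + w^2*(40 - 120*s) + w*(58 - 174*s) + 12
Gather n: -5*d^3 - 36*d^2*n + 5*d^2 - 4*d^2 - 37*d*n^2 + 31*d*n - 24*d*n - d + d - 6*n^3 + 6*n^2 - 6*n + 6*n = -5*d^3 + d^2 - 6*n^3 + n^2*(6 - 37*d) + n*(-36*d^2 + 7*d)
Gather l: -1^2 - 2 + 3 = 0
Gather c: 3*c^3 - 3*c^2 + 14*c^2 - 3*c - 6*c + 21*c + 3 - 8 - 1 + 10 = 3*c^3 + 11*c^2 + 12*c + 4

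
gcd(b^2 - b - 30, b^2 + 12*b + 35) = b + 5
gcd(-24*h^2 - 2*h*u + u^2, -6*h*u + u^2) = -6*h + u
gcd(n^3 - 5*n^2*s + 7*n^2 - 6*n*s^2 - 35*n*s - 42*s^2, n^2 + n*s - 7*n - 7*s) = n + s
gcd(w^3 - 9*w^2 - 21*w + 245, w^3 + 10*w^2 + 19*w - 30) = w + 5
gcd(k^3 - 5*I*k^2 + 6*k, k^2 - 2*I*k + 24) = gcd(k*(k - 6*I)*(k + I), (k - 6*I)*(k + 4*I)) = k - 6*I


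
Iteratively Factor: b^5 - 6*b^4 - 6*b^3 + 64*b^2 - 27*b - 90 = (b - 5)*(b^4 - b^3 - 11*b^2 + 9*b + 18) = (b - 5)*(b - 3)*(b^3 + 2*b^2 - 5*b - 6) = (b - 5)*(b - 3)*(b + 3)*(b^2 - b - 2) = (b - 5)*(b - 3)*(b - 2)*(b + 3)*(b + 1)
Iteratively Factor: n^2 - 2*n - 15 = (n - 5)*(n + 3)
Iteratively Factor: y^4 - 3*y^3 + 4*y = (y)*(y^3 - 3*y^2 + 4) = y*(y - 2)*(y^2 - y - 2) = y*(y - 2)*(y + 1)*(y - 2)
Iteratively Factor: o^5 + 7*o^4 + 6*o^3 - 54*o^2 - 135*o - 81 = (o + 1)*(o^4 + 6*o^3 - 54*o - 81) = (o - 3)*(o + 1)*(o^3 + 9*o^2 + 27*o + 27) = (o - 3)*(o + 1)*(o + 3)*(o^2 + 6*o + 9) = (o - 3)*(o + 1)*(o + 3)^2*(o + 3)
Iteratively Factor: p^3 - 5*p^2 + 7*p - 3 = (p - 1)*(p^2 - 4*p + 3) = (p - 1)^2*(p - 3)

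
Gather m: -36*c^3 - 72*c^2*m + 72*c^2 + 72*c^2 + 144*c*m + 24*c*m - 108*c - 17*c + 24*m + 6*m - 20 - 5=-36*c^3 + 144*c^2 - 125*c + m*(-72*c^2 + 168*c + 30) - 25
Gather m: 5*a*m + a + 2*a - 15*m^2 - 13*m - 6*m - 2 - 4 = 3*a - 15*m^2 + m*(5*a - 19) - 6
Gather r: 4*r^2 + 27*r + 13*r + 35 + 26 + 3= 4*r^2 + 40*r + 64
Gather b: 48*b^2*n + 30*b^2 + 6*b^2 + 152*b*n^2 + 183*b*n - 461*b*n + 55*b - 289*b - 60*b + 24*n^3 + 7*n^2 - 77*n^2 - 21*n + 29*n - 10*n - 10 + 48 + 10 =b^2*(48*n + 36) + b*(152*n^2 - 278*n - 294) + 24*n^3 - 70*n^2 - 2*n + 48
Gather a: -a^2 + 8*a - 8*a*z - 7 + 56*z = -a^2 + a*(8 - 8*z) + 56*z - 7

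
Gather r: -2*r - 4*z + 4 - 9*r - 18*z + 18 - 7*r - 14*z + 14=-18*r - 36*z + 36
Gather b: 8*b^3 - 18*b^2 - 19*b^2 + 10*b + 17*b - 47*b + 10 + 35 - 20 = 8*b^3 - 37*b^2 - 20*b + 25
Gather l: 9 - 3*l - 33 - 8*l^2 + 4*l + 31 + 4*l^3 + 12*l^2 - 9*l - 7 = 4*l^3 + 4*l^2 - 8*l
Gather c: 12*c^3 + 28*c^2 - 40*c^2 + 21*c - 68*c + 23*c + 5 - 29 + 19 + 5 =12*c^3 - 12*c^2 - 24*c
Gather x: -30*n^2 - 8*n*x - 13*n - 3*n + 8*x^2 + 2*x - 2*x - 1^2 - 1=-30*n^2 - 8*n*x - 16*n + 8*x^2 - 2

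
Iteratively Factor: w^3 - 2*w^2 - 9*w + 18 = (w + 3)*(w^2 - 5*w + 6) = (w - 3)*(w + 3)*(w - 2)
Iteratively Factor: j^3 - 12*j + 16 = (j - 2)*(j^2 + 2*j - 8) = (j - 2)^2*(j + 4)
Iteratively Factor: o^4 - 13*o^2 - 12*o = (o + 3)*(o^3 - 3*o^2 - 4*o) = (o - 4)*(o + 3)*(o^2 + o) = (o - 4)*(o + 1)*(o + 3)*(o)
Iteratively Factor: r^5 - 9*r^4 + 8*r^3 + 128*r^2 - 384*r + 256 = (r + 4)*(r^4 - 13*r^3 + 60*r^2 - 112*r + 64) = (r - 4)*(r + 4)*(r^3 - 9*r^2 + 24*r - 16) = (r - 4)*(r - 1)*(r + 4)*(r^2 - 8*r + 16) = (r - 4)^2*(r - 1)*(r + 4)*(r - 4)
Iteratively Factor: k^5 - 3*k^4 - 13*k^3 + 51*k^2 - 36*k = (k)*(k^4 - 3*k^3 - 13*k^2 + 51*k - 36) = k*(k - 1)*(k^3 - 2*k^2 - 15*k + 36) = k*(k - 1)*(k + 4)*(k^2 - 6*k + 9) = k*(k - 3)*(k - 1)*(k + 4)*(k - 3)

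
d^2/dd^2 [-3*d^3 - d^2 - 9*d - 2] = -18*d - 2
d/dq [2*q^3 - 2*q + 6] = 6*q^2 - 2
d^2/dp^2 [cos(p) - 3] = -cos(p)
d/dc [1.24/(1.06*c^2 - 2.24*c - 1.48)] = (2.7776 - 2.6288*c)/(-1.06*c^2 + 2.24*c + 1.48)^2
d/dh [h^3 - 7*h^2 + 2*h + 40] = 3*h^2 - 14*h + 2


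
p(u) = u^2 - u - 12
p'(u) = 2*u - 1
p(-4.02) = 8.18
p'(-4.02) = -9.04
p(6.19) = 20.13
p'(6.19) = 11.38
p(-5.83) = 27.82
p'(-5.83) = -12.66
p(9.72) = 72.76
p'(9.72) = 18.44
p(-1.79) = -7.01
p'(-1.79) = -4.58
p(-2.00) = -6.00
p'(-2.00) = -5.00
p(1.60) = -11.04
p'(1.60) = 2.20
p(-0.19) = -11.77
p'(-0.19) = -1.38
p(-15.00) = 228.00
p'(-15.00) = -31.00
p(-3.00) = 0.00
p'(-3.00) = -7.00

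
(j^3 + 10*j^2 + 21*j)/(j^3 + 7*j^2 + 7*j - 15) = j*(j + 7)/(j^2 + 4*j - 5)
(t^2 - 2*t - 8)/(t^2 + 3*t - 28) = (t + 2)/(t + 7)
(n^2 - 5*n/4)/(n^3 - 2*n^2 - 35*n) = (5/4 - n)/(-n^2 + 2*n + 35)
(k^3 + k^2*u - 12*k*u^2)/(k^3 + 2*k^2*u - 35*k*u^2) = (k^2 + k*u - 12*u^2)/(k^2 + 2*k*u - 35*u^2)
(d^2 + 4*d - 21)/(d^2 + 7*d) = (d - 3)/d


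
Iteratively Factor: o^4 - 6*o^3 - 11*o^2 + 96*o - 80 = (o - 1)*(o^3 - 5*o^2 - 16*o + 80) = (o - 5)*(o - 1)*(o^2 - 16) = (o - 5)*(o - 4)*(o - 1)*(o + 4)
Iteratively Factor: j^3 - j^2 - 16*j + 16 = (j - 1)*(j^2 - 16) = (j - 1)*(j + 4)*(j - 4)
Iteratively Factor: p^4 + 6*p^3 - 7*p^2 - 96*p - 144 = (p + 3)*(p^3 + 3*p^2 - 16*p - 48) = (p + 3)*(p + 4)*(p^2 - p - 12) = (p - 4)*(p + 3)*(p + 4)*(p + 3)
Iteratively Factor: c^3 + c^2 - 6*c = (c + 3)*(c^2 - 2*c) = c*(c + 3)*(c - 2)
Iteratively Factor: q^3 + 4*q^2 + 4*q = (q + 2)*(q^2 + 2*q) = q*(q + 2)*(q + 2)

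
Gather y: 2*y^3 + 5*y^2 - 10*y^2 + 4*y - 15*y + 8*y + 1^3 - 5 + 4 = 2*y^3 - 5*y^2 - 3*y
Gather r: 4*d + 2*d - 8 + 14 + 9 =6*d + 15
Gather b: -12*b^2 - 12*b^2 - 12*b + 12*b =-24*b^2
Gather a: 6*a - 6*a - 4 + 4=0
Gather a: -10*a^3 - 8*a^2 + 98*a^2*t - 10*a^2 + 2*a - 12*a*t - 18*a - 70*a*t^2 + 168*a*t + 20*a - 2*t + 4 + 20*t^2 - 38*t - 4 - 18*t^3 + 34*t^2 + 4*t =-10*a^3 + a^2*(98*t - 18) + a*(-70*t^2 + 156*t + 4) - 18*t^3 + 54*t^2 - 36*t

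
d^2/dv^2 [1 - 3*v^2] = -6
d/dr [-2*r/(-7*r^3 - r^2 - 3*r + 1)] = 2*(7*r^3 + r^2 - r*(21*r^2 + 2*r + 3) + 3*r - 1)/(7*r^3 + r^2 + 3*r - 1)^2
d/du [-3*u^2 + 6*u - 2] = 6 - 6*u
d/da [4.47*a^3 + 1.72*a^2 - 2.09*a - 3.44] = 13.41*a^2 + 3.44*a - 2.09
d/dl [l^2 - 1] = 2*l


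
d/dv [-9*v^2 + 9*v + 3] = 9 - 18*v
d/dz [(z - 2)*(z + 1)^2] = 3*z^2 - 3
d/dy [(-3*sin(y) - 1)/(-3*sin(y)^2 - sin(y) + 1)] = (-6*sin(y) + 9*cos(y)^2 - 13)*cos(y)/(3*sin(y)^2 + sin(y) - 1)^2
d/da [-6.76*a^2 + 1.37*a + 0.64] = 1.37 - 13.52*a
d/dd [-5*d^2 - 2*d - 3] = -10*d - 2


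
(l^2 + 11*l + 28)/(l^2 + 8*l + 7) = (l + 4)/(l + 1)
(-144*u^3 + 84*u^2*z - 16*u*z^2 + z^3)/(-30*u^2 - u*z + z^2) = (24*u^2 - 10*u*z + z^2)/(5*u + z)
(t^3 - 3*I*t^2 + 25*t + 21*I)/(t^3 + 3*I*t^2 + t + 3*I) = (t - 7*I)/(t - I)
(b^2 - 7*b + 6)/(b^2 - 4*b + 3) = (b - 6)/(b - 3)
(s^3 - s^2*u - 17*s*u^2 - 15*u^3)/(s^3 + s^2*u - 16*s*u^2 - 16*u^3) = (s^2 - 2*s*u - 15*u^2)/(s^2 - 16*u^2)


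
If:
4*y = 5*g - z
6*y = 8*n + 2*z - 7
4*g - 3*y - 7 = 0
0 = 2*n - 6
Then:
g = 149/26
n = 3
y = 69/13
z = 193/26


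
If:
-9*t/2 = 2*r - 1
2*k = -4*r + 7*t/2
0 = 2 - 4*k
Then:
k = 1/2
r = -1/25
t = 6/25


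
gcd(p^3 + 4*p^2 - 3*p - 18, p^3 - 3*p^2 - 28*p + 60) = p - 2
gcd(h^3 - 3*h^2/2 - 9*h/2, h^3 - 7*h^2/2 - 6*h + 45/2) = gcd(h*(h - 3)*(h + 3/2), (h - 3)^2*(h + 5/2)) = h - 3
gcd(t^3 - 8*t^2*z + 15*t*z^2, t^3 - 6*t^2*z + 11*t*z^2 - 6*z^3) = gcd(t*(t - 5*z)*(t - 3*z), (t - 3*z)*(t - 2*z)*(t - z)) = -t + 3*z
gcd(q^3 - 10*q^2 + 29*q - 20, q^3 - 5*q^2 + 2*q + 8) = q - 4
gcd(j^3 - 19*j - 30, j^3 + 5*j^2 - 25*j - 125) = j - 5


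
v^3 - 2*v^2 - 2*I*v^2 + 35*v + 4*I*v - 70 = (v - 2)*(v - 7*I)*(v + 5*I)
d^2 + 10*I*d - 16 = (d + 2*I)*(d + 8*I)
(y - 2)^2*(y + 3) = y^3 - y^2 - 8*y + 12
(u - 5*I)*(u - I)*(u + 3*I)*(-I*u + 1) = -I*u^4 - 2*u^3 - 16*I*u^2 - 2*u - 15*I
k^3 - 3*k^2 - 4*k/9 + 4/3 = (k - 3)*(k - 2/3)*(k + 2/3)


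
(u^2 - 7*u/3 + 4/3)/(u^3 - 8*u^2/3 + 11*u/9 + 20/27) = 9*(u - 1)/(9*u^2 - 12*u - 5)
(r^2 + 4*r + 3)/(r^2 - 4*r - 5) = (r + 3)/(r - 5)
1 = 1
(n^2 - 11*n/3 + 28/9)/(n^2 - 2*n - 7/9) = (3*n - 4)/(3*n + 1)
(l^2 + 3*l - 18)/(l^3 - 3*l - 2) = (-l^2 - 3*l + 18)/(-l^3 + 3*l + 2)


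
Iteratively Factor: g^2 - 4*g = (g)*(g - 4)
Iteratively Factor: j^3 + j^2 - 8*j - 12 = (j + 2)*(j^2 - j - 6) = (j + 2)^2*(j - 3)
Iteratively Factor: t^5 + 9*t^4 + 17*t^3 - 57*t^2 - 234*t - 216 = (t - 3)*(t^4 + 12*t^3 + 53*t^2 + 102*t + 72) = (t - 3)*(t + 2)*(t^3 + 10*t^2 + 33*t + 36) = (t - 3)*(t + 2)*(t + 3)*(t^2 + 7*t + 12) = (t - 3)*(t + 2)*(t + 3)*(t + 4)*(t + 3)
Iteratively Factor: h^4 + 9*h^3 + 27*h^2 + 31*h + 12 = (h + 1)*(h^3 + 8*h^2 + 19*h + 12) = (h + 1)^2*(h^2 + 7*h + 12) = (h + 1)^2*(h + 3)*(h + 4)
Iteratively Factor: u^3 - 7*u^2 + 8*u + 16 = (u - 4)*(u^2 - 3*u - 4) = (u - 4)*(u + 1)*(u - 4)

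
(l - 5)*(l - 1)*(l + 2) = l^3 - 4*l^2 - 7*l + 10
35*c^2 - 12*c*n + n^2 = (-7*c + n)*(-5*c + n)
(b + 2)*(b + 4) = b^2 + 6*b + 8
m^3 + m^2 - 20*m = m*(m - 4)*(m + 5)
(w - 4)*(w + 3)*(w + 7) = w^3 + 6*w^2 - 19*w - 84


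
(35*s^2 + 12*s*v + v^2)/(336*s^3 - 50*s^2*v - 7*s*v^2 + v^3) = (5*s + v)/(48*s^2 - 14*s*v + v^2)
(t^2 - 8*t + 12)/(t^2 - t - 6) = (-t^2 + 8*t - 12)/(-t^2 + t + 6)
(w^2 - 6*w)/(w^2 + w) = (w - 6)/(w + 1)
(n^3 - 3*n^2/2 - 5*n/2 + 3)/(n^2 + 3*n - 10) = (2*n^2 + n - 3)/(2*(n + 5))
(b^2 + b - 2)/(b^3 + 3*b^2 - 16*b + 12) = (b + 2)/(b^2 + 4*b - 12)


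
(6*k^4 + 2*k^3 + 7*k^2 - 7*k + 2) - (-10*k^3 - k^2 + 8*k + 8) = 6*k^4 + 12*k^3 + 8*k^2 - 15*k - 6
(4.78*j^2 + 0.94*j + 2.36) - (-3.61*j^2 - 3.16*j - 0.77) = 8.39*j^2 + 4.1*j + 3.13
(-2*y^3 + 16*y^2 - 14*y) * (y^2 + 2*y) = -2*y^5 + 12*y^4 + 18*y^3 - 28*y^2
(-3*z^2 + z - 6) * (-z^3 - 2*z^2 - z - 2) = 3*z^5 + 5*z^4 + 7*z^3 + 17*z^2 + 4*z + 12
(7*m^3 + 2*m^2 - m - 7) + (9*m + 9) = 7*m^3 + 2*m^2 + 8*m + 2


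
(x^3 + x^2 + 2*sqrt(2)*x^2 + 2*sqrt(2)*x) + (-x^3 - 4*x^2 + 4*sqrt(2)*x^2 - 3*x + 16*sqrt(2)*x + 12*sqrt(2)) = -3*x^2 + 6*sqrt(2)*x^2 - 3*x + 18*sqrt(2)*x + 12*sqrt(2)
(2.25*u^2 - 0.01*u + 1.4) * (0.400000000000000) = 0.9*u^2 - 0.004*u + 0.56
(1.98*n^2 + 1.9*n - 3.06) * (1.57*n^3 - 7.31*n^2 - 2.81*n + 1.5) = 3.1086*n^5 - 11.4908*n^4 - 24.257*n^3 + 19.9996*n^2 + 11.4486*n - 4.59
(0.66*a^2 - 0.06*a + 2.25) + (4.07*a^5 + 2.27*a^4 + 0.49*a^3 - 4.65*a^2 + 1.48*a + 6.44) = 4.07*a^5 + 2.27*a^4 + 0.49*a^3 - 3.99*a^2 + 1.42*a + 8.69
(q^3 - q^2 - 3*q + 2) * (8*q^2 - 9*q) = 8*q^5 - 17*q^4 - 15*q^3 + 43*q^2 - 18*q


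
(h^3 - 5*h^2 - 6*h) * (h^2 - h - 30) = h^5 - 6*h^4 - 31*h^3 + 156*h^2 + 180*h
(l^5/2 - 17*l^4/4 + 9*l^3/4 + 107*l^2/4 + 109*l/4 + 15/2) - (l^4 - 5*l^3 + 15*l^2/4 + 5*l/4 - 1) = l^5/2 - 21*l^4/4 + 29*l^3/4 + 23*l^2 + 26*l + 17/2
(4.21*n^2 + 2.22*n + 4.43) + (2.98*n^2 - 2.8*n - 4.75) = 7.19*n^2 - 0.58*n - 0.32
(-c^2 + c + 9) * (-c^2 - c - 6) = c^4 - 4*c^2 - 15*c - 54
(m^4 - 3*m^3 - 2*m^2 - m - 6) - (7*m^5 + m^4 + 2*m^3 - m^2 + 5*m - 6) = -7*m^5 - 5*m^3 - m^2 - 6*m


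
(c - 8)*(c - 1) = c^2 - 9*c + 8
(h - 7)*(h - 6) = h^2 - 13*h + 42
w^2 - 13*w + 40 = (w - 8)*(w - 5)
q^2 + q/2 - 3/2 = (q - 1)*(q + 3/2)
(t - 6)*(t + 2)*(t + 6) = t^3 + 2*t^2 - 36*t - 72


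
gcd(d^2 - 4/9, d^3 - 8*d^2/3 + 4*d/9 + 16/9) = d + 2/3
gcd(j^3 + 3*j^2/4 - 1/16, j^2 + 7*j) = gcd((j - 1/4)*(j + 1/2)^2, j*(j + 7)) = 1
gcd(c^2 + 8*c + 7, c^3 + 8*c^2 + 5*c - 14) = c + 7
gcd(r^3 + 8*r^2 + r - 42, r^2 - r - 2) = r - 2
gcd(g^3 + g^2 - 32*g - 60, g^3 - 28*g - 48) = g^2 - 4*g - 12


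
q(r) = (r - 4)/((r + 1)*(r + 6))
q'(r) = -(r - 4)/((r + 1)*(r + 6)^2) - (r - 4)/((r + 1)^2*(r + 6)) + 1/((r + 1)*(r + 6))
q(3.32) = -0.02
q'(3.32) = 0.03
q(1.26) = -0.17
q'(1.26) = 0.16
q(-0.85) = -6.28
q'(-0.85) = 44.37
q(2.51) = -0.05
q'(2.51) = 0.05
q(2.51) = -0.05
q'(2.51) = 0.05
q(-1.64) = 2.02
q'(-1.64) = 2.34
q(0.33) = -0.44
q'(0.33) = 0.52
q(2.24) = -0.07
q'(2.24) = 0.07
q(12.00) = 0.03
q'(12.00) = 0.00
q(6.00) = 0.02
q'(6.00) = 0.01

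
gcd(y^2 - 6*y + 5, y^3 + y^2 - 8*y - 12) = 1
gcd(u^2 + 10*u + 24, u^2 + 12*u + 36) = u + 6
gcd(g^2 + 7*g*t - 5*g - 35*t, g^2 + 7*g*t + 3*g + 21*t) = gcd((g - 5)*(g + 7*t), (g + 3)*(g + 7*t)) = g + 7*t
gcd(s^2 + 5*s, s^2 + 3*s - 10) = s + 5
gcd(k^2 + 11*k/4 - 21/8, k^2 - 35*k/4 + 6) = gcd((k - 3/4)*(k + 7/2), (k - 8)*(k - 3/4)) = k - 3/4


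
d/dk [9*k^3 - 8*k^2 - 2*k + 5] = 27*k^2 - 16*k - 2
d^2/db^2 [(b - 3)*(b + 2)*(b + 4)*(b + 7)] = 12*b^2 + 60*b + 22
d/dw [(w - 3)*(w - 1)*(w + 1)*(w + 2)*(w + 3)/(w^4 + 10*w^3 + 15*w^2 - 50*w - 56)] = (w^6 + 18*w^5 + 38*w^4 - 194*w^3 - 207*w^2 + 908*w + 396)/(w^6 + 18*w^5 + 93*w^4 - 4*w^3 - 972*w^2 - 672*w + 3136)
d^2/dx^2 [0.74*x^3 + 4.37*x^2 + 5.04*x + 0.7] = 4.44*x + 8.74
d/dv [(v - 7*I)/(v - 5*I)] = 2*I/(v - 5*I)^2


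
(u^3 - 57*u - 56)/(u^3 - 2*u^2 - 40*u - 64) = (u^2 + 8*u + 7)/(u^2 + 6*u + 8)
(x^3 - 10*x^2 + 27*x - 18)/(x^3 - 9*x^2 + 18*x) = (x - 1)/x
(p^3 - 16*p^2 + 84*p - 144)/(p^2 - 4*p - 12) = (p^2 - 10*p + 24)/(p + 2)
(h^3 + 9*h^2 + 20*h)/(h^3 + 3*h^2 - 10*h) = (h + 4)/(h - 2)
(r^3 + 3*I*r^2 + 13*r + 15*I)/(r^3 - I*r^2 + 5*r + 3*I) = (r + 5*I)/(r + I)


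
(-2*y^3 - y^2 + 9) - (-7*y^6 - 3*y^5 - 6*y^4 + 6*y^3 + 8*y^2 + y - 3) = 7*y^6 + 3*y^5 + 6*y^4 - 8*y^3 - 9*y^2 - y + 12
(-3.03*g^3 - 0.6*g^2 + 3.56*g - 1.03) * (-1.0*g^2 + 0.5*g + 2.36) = 3.03*g^5 - 0.915*g^4 - 11.0108*g^3 + 1.394*g^2 + 7.8866*g - 2.4308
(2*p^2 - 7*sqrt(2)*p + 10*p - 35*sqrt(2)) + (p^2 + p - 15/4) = 3*p^2 - 7*sqrt(2)*p + 11*p - 35*sqrt(2) - 15/4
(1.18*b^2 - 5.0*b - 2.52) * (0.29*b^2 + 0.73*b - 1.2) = 0.3422*b^4 - 0.5886*b^3 - 5.7968*b^2 + 4.1604*b + 3.024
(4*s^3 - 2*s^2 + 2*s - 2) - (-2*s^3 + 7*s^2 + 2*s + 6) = 6*s^3 - 9*s^2 - 8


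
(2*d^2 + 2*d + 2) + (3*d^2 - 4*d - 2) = 5*d^2 - 2*d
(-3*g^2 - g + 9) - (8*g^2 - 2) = -11*g^2 - g + 11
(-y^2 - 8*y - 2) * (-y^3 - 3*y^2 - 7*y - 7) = y^5 + 11*y^4 + 33*y^3 + 69*y^2 + 70*y + 14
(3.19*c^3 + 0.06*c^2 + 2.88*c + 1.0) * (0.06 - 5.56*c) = -17.7364*c^4 - 0.1422*c^3 - 16.0092*c^2 - 5.3872*c + 0.06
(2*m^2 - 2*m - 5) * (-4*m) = -8*m^3 + 8*m^2 + 20*m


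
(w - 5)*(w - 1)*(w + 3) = w^3 - 3*w^2 - 13*w + 15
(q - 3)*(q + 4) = q^2 + q - 12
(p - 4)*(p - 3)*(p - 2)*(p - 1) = p^4 - 10*p^3 + 35*p^2 - 50*p + 24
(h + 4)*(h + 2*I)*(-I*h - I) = -I*h^3 + 2*h^2 - 5*I*h^2 + 10*h - 4*I*h + 8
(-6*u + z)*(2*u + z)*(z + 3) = -12*u^2*z - 36*u^2 - 4*u*z^2 - 12*u*z + z^3 + 3*z^2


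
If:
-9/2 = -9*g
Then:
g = 1/2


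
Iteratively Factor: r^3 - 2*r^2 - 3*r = (r)*(r^2 - 2*r - 3) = r*(r + 1)*(r - 3)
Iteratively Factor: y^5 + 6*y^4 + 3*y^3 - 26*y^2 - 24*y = (y - 2)*(y^4 + 8*y^3 + 19*y^2 + 12*y) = y*(y - 2)*(y^3 + 8*y^2 + 19*y + 12) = y*(y - 2)*(y + 1)*(y^2 + 7*y + 12) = y*(y - 2)*(y + 1)*(y + 3)*(y + 4)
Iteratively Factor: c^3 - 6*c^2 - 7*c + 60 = (c - 5)*(c^2 - c - 12) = (c - 5)*(c + 3)*(c - 4)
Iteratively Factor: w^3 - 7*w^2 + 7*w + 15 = (w + 1)*(w^2 - 8*w + 15) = (w - 3)*(w + 1)*(w - 5)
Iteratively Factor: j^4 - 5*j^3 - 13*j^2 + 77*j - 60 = (j - 1)*(j^3 - 4*j^2 - 17*j + 60) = (j - 3)*(j - 1)*(j^2 - j - 20) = (j - 5)*(j - 3)*(j - 1)*(j + 4)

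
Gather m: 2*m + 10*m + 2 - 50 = 12*m - 48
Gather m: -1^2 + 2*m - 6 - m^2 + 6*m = -m^2 + 8*m - 7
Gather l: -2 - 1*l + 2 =-l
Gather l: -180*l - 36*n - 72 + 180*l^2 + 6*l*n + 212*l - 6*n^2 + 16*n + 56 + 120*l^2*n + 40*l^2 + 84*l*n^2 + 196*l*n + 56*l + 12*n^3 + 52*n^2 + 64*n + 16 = l^2*(120*n + 220) + l*(84*n^2 + 202*n + 88) + 12*n^3 + 46*n^2 + 44*n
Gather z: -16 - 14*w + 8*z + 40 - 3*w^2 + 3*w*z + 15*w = -3*w^2 + w + z*(3*w + 8) + 24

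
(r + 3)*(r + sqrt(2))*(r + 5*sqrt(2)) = r^3 + 3*r^2 + 6*sqrt(2)*r^2 + 10*r + 18*sqrt(2)*r + 30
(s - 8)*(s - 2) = s^2 - 10*s + 16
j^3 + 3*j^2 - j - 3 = (j - 1)*(j + 1)*(j + 3)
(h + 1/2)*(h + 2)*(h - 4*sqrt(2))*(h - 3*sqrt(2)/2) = h^4 - 11*sqrt(2)*h^3/2 + 5*h^3/2 - 55*sqrt(2)*h^2/4 + 13*h^2 - 11*sqrt(2)*h/2 + 30*h + 12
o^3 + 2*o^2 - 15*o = o*(o - 3)*(o + 5)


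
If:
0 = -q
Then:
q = 0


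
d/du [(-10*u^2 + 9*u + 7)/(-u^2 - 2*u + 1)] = (29*u^2 - 6*u + 23)/(u^4 + 4*u^3 + 2*u^2 - 4*u + 1)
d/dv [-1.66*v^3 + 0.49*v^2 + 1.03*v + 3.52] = -4.98*v^2 + 0.98*v + 1.03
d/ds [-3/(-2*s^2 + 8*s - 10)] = 3*(2 - s)/(s^2 - 4*s + 5)^2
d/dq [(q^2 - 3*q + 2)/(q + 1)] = (q^2 + 2*q - 5)/(q^2 + 2*q + 1)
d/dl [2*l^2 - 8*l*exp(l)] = -8*l*exp(l) + 4*l - 8*exp(l)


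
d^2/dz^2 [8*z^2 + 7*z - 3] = 16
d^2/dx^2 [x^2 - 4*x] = 2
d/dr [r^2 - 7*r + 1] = 2*r - 7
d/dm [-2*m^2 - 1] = -4*m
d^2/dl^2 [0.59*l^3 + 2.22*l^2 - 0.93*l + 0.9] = 3.54*l + 4.44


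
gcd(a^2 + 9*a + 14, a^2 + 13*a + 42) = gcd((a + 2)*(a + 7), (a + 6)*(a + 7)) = a + 7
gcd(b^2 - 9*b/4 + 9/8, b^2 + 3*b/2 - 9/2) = b - 3/2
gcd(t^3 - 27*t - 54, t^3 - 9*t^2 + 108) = t^2 - 3*t - 18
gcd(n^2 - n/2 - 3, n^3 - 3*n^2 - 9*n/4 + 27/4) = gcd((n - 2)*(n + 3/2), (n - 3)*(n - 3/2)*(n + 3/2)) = n + 3/2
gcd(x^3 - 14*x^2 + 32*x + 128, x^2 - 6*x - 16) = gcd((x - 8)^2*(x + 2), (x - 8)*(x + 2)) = x^2 - 6*x - 16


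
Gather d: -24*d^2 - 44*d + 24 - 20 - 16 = -24*d^2 - 44*d - 12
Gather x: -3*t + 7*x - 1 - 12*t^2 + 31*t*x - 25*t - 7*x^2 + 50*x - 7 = -12*t^2 - 28*t - 7*x^2 + x*(31*t + 57) - 8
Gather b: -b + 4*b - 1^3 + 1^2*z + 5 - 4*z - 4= 3*b - 3*z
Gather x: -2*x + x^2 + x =x^2 - x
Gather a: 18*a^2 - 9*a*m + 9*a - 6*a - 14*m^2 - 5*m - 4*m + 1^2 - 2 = 18*a^2 + a*(3 - 9*m) - 14*m^2 - 9*m - 1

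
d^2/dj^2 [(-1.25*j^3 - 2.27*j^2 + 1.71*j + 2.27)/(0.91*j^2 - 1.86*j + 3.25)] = (1.77635683940025e-15*j^4 - 6.10755200000001*j^3 + 96.897372*j^2 - 132.615912*j - 25.000316)/(0.753571*j^6 - 4.620798*j^5 + 17.518683*j^4 - 39.440556*j^3 + 62.566725*j^2 - 58.93875*j + 34.328125)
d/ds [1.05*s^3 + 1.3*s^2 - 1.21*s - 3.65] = 3.15*s^2 + 2.6*s - 1.21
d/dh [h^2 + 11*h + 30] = 2*h + 11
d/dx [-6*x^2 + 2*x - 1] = 2 - 12*x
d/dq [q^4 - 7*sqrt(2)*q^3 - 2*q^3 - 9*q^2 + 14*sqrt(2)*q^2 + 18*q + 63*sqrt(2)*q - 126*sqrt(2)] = 4*q^3 - 21*sqrt(2)*q^2 - 6*q^2 - 18*q + 28*sqrt(2)*q + 18 + 63*sqrt(2)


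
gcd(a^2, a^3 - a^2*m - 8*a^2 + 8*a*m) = a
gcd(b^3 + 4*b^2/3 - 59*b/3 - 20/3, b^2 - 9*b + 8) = 1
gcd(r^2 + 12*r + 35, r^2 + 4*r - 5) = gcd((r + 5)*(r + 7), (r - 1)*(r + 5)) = r + 5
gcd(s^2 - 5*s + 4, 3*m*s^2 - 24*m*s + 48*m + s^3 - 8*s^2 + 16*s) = s - 4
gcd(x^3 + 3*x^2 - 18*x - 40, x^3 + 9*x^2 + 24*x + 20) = x^2 + 7*x + 10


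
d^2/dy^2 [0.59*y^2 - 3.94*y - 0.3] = 1.18000000000000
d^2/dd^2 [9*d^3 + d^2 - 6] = 54*d + 2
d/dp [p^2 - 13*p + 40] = 2*p - 13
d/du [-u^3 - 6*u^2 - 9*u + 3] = -3*u^2 - 12*u - 9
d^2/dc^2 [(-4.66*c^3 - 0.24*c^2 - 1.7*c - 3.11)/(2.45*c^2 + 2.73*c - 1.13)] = (-112.461468*c^3 - 29.739486*c^2 - 188.748234*c - 74.67868)/(14.706125*c^6 + 49.160475*c^5 + 34.43034*c^4 - 25.001613*c^3 - 15.880116*c^2 + 10.457811*c - 1.442897)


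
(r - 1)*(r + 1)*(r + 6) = r^3 + 6*r^2 - r - 6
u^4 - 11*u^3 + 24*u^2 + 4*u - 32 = (u - 8)*(u - 2)^2*(u + 1)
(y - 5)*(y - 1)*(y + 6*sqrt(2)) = y^3 - 6*y^2 + 6*sqrt(2)*y^2 - 36*sqrt(2)*y + 5*y + 30*sqrt(2)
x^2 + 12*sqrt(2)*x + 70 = (x + 5*sqrt(2))*(x + 7*sqrt(2))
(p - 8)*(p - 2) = p^2 - 10*p + 16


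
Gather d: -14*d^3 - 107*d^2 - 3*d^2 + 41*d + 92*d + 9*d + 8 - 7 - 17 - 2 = -14*d^3 - 110*d^2 + 142*d - 18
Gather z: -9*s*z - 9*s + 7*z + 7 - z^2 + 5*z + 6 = -9*s - z^2 + z*(12 - 9*s) + 13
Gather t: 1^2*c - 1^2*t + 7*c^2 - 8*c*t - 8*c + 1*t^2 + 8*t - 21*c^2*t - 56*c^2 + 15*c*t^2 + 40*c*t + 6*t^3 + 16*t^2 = -49*c^2 - 7*c + 6*t^3 + t^2*(15*c + 17) + t*(-21*c^2 + 32*c + 7)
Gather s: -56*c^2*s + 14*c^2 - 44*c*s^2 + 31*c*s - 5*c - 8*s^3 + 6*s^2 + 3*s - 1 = 14*c^2 - 5*c - 8*s^3 + s^2*(6 - 44*c) + s*(-56*c^2 + 31*c + 3) - 1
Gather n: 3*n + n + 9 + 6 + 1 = 4*n + 16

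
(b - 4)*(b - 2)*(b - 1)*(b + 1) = b^4 - 6*b^3 + 7*b^2 + 6*b - 8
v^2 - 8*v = v*(v - 8)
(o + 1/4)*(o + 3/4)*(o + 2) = o^3 + 3*o^2 + 35*o/16 + 3/8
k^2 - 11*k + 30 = (k - 6)*(k - 5)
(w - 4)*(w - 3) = w^2 - 7*w + 12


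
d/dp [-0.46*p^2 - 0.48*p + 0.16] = -0.92*p - 0.48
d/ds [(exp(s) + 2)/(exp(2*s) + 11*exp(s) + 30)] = (-(exp(s) + 2)*(2*exp(s) + 11) + exp(2*s) + 11*exp(s) + 30)*exp(s)/(exp(2*s) + 11*exp(s) + 30)^2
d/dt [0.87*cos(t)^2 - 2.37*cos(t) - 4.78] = (2.37 - 1.74*cos(t))*sin(t)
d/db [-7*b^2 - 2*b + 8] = -14*b - 2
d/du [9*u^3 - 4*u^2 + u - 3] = 27*u^2 - 8*u + 1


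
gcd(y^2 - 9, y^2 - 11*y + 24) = y - 3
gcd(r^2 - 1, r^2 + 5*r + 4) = r + 1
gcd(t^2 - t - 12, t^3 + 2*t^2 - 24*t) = t - 4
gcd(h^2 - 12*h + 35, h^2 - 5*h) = h - 5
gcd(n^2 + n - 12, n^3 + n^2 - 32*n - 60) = 1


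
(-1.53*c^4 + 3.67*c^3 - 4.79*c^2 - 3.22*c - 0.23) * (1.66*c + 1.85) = -2.5398*c^5 + 3.2617*c^4 - 1.1619*c^3 - 14.2067*c^2 - 6.3388*c - 0.4255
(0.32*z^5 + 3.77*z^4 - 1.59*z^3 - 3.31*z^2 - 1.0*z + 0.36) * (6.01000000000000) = 1.9232*z^5 + 22.6577*z^4 - 9.5559*z^3 - 19.8931*z^2 - 6.01*z + 2.1636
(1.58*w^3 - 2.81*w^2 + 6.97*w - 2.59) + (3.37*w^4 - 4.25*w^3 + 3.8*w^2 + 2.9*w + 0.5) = 3.37*w^4 - 2.67*w^3 + 0.99*w^2 + 9.87*w - 2.09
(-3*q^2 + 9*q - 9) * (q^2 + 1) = -3*q^4 + 9*q^3 - 12*q^2 + 9*q - 9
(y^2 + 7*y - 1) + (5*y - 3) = y^2 + 12*y - 4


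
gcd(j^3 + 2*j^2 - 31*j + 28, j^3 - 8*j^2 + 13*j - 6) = j - 1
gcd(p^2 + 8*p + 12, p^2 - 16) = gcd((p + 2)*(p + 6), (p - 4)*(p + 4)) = 1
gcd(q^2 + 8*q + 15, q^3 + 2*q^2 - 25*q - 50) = q + 5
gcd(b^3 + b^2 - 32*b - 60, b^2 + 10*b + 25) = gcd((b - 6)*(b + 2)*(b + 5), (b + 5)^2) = b + 5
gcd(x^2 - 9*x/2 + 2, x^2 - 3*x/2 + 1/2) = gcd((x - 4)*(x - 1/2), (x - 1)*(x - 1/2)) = x - 1/2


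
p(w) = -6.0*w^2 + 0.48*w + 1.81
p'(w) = 0.48 - 12.0*w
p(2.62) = -38.12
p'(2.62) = -30.96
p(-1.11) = -6.12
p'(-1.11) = 13.80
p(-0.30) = 1.13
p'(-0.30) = 4.08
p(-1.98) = -22.66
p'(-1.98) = 24.24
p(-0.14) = 1.63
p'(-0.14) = 2.16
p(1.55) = -11.86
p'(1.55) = -18.12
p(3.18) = -57.34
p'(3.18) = -37.68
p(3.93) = -88.97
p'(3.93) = -46.68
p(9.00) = -479.87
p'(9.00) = -107.52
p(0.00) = 1.81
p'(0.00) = 0.48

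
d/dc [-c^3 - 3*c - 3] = -3*c^2 - 3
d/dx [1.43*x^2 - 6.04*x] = 2.86*x - 6.04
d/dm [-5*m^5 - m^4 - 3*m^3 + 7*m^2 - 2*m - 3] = -25*m^4 - 4*m^3 - 9*m^2 + 14*m - 2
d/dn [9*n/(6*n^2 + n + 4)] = 18*(2 - 3*n^2)/(36*n^4 + 12*n^3 + 49*n^2 + 8*n + 16)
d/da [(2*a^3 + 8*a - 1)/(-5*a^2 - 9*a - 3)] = (-10*a^4 - 36*a^3 + 22*a^2 - 10*a - 33)/(25*a^4 + 90*a^3 + 111*a^2 + 54*a + 9)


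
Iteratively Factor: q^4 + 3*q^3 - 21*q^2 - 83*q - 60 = (q - 5)*(q^3 + 8*q^2 + 19*q + 12) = (q - 5)*(q + 4)*(q^2 + 4*q + 3) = (q - 5)*(q + 1)*(q + 4)*(q + 3)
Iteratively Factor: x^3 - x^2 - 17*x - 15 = (x - 5)*(x^2 + 4*x + 3) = (x - 5)*(x + 1)*(x + 3)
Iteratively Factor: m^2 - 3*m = (m)*(m - 3)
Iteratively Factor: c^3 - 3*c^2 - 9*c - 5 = (c - 5)*(c^2 + 2*c + 1) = (c - 5)*(c + 1)*(c + 1)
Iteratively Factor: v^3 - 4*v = (v)*(v^2 - 4) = v*(v - 2)*(v + 2)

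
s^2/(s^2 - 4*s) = s/(s - 4)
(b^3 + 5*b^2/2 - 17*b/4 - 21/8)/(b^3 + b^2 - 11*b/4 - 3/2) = (b + 7/2)/(b + 2)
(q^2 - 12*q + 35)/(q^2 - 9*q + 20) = (q - 7)/(q - 4)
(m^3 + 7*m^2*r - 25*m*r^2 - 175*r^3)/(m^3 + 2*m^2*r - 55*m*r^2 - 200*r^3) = (-m^2 - 2*m*r + 35*r^2)/(-m^2 + 3*m*r + 40*r^2)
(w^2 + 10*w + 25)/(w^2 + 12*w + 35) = (w + 5)/(w + 7)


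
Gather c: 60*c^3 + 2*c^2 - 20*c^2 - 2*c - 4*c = 60*c^3 - 18*c^2 - 6*c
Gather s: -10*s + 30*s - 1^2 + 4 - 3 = 20*s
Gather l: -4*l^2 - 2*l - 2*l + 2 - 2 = -4*l^2 - 4*l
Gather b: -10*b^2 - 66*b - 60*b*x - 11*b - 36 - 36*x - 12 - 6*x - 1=-10*b^2 + b*(-60*x - 77) - 42*x - 49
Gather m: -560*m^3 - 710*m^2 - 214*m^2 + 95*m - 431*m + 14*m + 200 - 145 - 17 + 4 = -560*m^3 - 924*m^2 - 322*m + 42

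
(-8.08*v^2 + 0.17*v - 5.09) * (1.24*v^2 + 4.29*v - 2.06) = -10.0192*v^4 - 34.4524*v^3 + 11.0625*v^2 - 22.1863*v + 10.4854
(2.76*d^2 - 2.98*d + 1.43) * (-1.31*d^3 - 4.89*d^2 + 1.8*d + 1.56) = -3.6156*d^5 - 9.5926*d^4 + 17.6669*d^3 - 8.0511*d^2 - 2.0748*d + 2.2308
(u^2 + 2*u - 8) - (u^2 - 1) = 2*u - 7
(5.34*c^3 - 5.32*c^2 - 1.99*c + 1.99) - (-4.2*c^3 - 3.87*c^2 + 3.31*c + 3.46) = 9.54*c^3 - 1.45*c^2 - 5.3*c - 1.47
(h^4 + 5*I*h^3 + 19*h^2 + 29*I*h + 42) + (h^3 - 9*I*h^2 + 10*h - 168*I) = h^4 + h^3 + 5*I*h^3 + 19*h^2 - 9*I*h^2 + 10*h + 29*I*h + 42 - 168*I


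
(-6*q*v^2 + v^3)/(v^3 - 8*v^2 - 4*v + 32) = v^2*(-6*q + v)/(v^3 - 8*v^2 - 4*v + 32)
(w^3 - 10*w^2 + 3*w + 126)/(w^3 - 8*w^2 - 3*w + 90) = (w - 7)/(w - 5)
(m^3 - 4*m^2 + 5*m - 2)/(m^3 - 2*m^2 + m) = (m - 2)/m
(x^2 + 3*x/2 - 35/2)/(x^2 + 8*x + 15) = (x - 7/2)/(x + 3)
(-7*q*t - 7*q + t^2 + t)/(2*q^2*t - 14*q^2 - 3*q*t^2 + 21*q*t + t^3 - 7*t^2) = (-7*q*t - 7*q + t^2 + t)/(2*q^2*t - 14*q^2 - 3*q*t^2 + 21*q*t + t^3 - 7*t^2)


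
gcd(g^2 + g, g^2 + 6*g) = g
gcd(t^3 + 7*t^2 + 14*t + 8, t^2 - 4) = t + 2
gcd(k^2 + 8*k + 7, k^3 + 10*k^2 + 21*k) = k + 7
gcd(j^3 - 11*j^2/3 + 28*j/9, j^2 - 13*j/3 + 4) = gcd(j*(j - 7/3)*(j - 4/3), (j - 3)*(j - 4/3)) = j - 4/3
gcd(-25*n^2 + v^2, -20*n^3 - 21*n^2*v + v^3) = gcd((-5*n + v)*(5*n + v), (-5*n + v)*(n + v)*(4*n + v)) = -5*n + v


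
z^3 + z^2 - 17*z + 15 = (z - 3)*(z - 1)*(z + 5)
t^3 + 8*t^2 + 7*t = t*(t + 1)*(t + 7)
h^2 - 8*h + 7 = (h - 7)*(h - 1)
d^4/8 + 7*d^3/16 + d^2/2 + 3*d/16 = d*(d/4 + 1/4)*(d/2 + 1/2)*(d + 3/2)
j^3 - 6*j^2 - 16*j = j*(j - 8)*(j + 2)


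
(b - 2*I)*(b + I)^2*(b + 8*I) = b^4 + 8*I*b^3 + 3*b^2 + 26*I*b - 16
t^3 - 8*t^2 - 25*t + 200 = (t - 8)*(t - 5)*(t + 5)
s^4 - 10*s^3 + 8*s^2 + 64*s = s*(s - 8)*(s - 4)*(s + 2)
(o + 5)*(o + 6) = o^2 + 11*o + 30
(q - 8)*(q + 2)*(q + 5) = q^3 - q^2 - 46*q - 80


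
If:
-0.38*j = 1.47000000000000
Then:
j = -3.87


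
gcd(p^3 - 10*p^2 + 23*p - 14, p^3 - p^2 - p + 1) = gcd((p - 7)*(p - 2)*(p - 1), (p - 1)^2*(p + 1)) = p - 1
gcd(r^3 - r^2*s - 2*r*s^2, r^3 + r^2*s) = r^2 + r*s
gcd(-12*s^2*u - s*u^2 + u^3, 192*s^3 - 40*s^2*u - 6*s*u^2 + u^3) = 4*s - u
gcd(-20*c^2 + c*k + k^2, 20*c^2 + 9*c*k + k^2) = 5*c + k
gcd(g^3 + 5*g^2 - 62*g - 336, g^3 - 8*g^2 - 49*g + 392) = g^2 - g - 56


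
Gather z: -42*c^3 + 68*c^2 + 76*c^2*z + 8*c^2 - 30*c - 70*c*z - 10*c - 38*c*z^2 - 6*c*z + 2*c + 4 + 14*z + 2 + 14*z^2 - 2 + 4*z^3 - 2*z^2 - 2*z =-42*c^3 + 76*c^2 - 38*c + 4*z^3 + z^2*(12 - 38*c) + z*(76*c^2 - 76*c + 12) + 4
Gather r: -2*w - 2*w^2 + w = -2*w^2 - w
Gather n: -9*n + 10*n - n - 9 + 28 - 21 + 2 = 0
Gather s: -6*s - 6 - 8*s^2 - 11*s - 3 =-8*s^2 - 17*s - 9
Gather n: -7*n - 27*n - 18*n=-52*n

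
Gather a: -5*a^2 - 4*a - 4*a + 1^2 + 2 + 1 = -5*a^2 - 8*a + 4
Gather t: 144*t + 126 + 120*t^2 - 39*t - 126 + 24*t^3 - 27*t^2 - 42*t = 24*t^3 + 93*t^2 + 63*t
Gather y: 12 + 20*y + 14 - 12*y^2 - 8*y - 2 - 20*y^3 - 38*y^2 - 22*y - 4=-20*y^3 - 50*y^2 - 10*y + 20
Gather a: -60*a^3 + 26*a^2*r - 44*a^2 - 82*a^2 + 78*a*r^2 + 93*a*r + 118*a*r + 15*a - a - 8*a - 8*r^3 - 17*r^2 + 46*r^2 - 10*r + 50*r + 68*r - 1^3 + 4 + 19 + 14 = -60*a^3 + a^2*(26*r - 126) + a*(78*r^2 + 211*r + 6) - 8*r^3 + 29*r^2 + 108*r + 36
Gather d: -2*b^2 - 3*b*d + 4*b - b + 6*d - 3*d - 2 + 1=-2*b^2 + 3*b + d*(3 - 3*b) - 1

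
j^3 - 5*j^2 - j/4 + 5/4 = (j - 5)*(j - 1/2)*(j + 1/2)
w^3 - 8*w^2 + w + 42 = (w - 7)*(w - 3)*(w + 2)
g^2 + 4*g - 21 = (g - 3)*(g + 7)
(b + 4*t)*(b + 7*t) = b^2 + 11*b*t + 28*t^2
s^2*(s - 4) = s^3 - 4*s^2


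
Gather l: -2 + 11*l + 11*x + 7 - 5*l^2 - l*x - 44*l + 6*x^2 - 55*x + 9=-5*l^2 + l*(-x - 33) + 6*x^2 - 44*x + 14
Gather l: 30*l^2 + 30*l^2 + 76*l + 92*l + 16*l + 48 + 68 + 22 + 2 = 60*l^2 + 184*l + 140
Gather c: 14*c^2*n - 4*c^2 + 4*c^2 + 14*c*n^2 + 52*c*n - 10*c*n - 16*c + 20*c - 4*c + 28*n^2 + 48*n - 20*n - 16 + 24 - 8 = 14*c^2*n + c*(14*n^2 + 42*n) + 28*n^2 + 28*n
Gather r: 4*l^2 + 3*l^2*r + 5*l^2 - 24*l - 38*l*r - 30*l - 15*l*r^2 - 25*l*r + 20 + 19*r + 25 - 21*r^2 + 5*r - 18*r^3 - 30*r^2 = 9*l^2 - 54*l - 18*r^3 + r^2*(-15*l - 51) + r*(3*l^2 - 63*l + 24) + 45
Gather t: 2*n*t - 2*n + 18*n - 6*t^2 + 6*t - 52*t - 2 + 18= 16*n - 6*t^2 + t*(2*n - 46) + 16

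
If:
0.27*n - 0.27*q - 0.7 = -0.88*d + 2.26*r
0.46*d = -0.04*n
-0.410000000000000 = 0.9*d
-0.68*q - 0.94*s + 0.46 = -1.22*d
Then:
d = -0.46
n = 5.24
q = -1.38235294117647*s - 0.140849673202614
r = 0.165148360229047*s + 0.155593151714963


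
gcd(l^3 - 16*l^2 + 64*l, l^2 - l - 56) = l - 8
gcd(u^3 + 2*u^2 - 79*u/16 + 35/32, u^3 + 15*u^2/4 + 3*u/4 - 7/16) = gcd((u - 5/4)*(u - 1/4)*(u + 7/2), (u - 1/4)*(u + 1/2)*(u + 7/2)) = u^2 + 13*u/4 - 7/8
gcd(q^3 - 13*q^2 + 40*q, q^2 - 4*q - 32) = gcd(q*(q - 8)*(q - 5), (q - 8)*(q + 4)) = q - 8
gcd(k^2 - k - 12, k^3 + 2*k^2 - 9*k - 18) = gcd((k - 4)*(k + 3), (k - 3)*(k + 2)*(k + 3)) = k + 3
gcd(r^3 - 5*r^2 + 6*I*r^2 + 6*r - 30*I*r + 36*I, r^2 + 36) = r + 6*I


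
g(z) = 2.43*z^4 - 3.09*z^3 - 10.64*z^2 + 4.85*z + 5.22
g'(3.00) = 120.02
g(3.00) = 37.41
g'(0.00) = 4.85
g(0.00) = 5.22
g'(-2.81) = -224.22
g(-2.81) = 127.64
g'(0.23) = -0.42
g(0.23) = 5.74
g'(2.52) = 47.91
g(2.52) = -1.58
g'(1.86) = -4.25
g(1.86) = -13.37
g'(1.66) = -11.56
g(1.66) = -11.73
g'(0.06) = 3.54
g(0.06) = 5.47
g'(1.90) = -2.38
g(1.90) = -13.50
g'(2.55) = 51.48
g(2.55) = -0.09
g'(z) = 9.72*z^3 - 9.27*z^2 - 21.28*z + 4.85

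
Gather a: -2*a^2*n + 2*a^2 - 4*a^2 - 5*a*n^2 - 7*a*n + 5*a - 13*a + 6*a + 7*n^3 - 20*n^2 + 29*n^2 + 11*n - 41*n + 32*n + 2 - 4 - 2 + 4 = a^2*(-2*n - 2) + a*(-5*n^2 - 7*n - 2) + 7*n^3 + 9*n^2 + 2*n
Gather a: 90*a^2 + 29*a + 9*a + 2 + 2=90*a^2 + 38*a + 4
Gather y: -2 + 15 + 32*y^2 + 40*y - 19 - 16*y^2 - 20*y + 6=16*y^2 + 20*y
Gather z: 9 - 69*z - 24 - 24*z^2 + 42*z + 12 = -24*z^2 - 27*z - 3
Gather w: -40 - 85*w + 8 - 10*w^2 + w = -10*w^2 - 84*w - 32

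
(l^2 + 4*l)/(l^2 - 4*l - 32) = l/(l - 8)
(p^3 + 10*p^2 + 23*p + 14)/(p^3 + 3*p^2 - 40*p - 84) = (p + 1)/(p - 6)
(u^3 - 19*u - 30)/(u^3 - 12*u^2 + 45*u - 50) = (u^2 + 5*u + 6)/(u^2 - 7*u + 10)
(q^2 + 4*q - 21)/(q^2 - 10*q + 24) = (q^2 + 4*q - 21)/(q^2 - 10*q + 24)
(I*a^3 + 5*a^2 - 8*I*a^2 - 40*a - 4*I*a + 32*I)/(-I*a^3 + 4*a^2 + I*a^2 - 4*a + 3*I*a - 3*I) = (-a^3 + a^2*(8 + 5*I) + a*(4 - 40*I) - 32)/(a^3 + a^2*(-1 + 4*I) + a*(-3 - 4*I) + 3)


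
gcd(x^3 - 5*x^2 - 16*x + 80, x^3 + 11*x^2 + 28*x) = x + 4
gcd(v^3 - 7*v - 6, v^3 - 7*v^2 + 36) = v^2 - v - 6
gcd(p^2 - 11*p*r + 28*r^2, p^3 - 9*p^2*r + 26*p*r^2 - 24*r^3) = p - 4*r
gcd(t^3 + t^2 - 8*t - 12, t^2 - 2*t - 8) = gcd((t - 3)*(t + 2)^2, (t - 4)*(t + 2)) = t + 2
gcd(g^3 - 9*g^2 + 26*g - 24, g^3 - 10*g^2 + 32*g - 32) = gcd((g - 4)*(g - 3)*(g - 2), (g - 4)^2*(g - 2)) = g^2 - 6*g + 8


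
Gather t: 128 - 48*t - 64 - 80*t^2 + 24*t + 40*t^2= -40*t^2 - 24*t + 64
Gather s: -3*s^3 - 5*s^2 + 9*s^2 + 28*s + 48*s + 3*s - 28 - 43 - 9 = -3*s^3 + 4*s^2 + 79*s - 80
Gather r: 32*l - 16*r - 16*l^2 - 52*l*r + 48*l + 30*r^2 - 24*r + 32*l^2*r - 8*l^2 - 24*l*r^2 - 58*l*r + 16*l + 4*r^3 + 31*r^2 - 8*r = -24*l^2 + 96*l + 4*r^3 + r^2*(61 - 24*l) + r*(32*l^2 - 110*l - 48)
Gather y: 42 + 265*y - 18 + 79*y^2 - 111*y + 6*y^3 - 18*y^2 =6*y^3 + 61*y^2 + 154*y + 24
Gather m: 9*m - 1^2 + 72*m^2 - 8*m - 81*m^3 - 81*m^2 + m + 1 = -81*m^3 - 9*m^2 + 2*m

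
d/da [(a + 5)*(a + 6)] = 2*a + 11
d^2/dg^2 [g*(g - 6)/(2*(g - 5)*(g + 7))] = (-8*g^3 + 105*g^2 - 630*g + 805)/(g^6 + 6*g^5 - 93*g^4 - 412*g^3 + 3255*g^2 + 7350*g - 42875)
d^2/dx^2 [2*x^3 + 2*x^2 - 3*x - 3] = 12*x + 4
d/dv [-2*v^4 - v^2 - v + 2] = -8*v^3 - 2*v - 1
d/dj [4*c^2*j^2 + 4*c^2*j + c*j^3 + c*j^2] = c*(8*c*j + 4*c + 3*j^2 + 2*j)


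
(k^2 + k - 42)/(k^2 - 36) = (k + 7)/(k + 6)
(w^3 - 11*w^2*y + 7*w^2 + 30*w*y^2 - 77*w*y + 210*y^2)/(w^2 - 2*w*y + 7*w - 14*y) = (-w^2 + 11*w*y - 30*y^2)/(-w + 2*y)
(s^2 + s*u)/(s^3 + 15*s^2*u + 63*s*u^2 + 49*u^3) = s/(s^2 + 14*s*u + 49*u^2)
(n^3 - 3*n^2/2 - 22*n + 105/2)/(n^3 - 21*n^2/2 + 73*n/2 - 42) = (n + 5)/(n - 4)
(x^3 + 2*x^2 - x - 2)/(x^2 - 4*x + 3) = (x^2 + 3*x + 2)/(x - 3)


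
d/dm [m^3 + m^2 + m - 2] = 3*m^2 + 2*m + 1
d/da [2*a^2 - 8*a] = 4*a - 8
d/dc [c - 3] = 1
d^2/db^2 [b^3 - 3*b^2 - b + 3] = 6*b - 6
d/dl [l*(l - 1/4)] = 2*l - 1/4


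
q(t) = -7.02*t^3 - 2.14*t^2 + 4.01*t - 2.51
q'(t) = -21.06*t^2 - 4.28*t + 4.01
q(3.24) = -250.75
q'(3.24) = -230.94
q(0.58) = -2.27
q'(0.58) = -5.56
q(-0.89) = -2.83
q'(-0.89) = -8.86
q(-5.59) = 1134.43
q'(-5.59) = -630.15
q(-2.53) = 87.33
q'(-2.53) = -119.96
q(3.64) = -354.83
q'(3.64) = -290.61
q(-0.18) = -3.26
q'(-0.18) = 4.10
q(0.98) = -7.24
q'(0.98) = -20.41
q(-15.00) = 23148.34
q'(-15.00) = -4670.29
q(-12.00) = 11771.77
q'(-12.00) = -2977.27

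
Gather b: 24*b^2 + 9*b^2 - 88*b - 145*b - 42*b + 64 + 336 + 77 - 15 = 33*b^2 - 275*b + 462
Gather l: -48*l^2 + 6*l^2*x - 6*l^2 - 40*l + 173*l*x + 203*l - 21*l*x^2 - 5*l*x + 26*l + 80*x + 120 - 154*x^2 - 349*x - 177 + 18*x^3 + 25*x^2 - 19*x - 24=l^2*(6*x - 54) + l*(-21*x^2 + 168*x + 189) + 18*x^3 - 129*x^2 - 288*x - 81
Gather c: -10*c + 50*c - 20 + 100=40*c + 80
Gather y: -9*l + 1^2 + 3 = 4 - 9*l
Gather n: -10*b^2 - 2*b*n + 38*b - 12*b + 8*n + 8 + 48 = -10*b^2 + 26*b + n*(8 - 2*b) + 56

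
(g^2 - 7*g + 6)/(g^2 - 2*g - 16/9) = 9*(-g^2 + 7*g - 6)/(-9*g^2 + 18*g + 16)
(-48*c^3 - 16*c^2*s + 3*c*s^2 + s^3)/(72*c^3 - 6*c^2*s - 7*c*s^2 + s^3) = (4*c + s)/(-6*c + s)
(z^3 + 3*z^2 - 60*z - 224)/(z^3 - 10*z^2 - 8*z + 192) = (z + 7)/(z - 6)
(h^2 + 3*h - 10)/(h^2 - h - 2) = (h + 5)/(h + 1)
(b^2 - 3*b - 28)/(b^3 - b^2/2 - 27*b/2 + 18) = 2*(b - 7)/(2*b^2 - 9*b + 9)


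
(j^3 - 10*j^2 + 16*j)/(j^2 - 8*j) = j - 2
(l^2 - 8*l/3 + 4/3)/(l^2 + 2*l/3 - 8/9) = 3*(l - 2)/(3*l + 4)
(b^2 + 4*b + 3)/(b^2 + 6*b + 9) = (b + 1)/(b + 3)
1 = 1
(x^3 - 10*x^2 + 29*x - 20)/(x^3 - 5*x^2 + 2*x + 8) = (x^2 - 6*x + 5)/(x^2 - x - 2)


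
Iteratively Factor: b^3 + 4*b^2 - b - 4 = (b + 4)*(b^2 - 1) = (b + 1)*(b + 4)*(b - 1)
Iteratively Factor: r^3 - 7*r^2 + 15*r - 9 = (r - 3)*(r^2 - 4*r + 3) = (r - 3)^2*(r - 1)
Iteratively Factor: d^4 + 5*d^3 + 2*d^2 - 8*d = (d + 4)*(d^3 + d^2 - 2*d) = (d - 1)*(d + 4)*(d^2 + 2*d) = (d - 1)*(d + 2)*(d + 4)*(d)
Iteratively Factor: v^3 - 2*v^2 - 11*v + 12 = (v - 4)*(v^2 + 2*v - 3) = (v - 4)*(v + 3)*(v - 1)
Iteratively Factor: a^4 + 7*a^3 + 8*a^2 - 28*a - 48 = (a + 2)*(a^3 + 5*a^2 - 2*a - 24) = (a + 2)*(a + 4)*(a^2 + a - 6) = (a - 2)*(a + 2)*(a + 4)*(a + 3)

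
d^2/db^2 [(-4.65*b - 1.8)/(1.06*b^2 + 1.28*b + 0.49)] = (-(2.12*b + 1.28)*(4.24*b + 2.56)*(4.65*b + 1.8) + (29.574*b + 15.72)*(1.06*b^2 + 1.28*b + 0.49))/(1.06*b^2 + 1.28*b + 0.49)^3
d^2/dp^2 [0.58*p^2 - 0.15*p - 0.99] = 1.16000000000000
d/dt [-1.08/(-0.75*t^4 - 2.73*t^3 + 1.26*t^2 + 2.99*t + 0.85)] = (-3.24*t^3 - 8.8452*t^2 + 2.7216*t + 3.2292)/(-0.75*t^4 - 2.73*t^3 + 1.26*t^2 + 2.99*t + 0.85)^2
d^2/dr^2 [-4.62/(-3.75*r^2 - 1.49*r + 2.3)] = (-129.9375*r^2 - 51.6285*r + 4.62*(7.5*r + 1.49)*(15.0*r + 2.98) + 79.695)/(3.75*r^2 + 1.49*r - 2.3)^3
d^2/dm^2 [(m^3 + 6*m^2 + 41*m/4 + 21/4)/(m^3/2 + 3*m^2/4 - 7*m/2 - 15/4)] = 6*(24*m^3 + 204*m^2 + 642*m + 617)/(8*m^6 + 12*m^5 - 174*m^4 - 179*m^3 + 1305*m^2 + 675*m - 3375)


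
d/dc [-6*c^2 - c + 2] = -12*c - 1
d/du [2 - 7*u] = -7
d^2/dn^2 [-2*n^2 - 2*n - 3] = -4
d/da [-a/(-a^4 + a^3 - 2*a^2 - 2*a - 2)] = (-3*a^4 + 2*a^3 - 2*a^2 + 2)/(a^8 - 2*a^7 + 5*a^6 + 4*a^4 + 4*a^3 + 12*a^2 + 8*a + 4)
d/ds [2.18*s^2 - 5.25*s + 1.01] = 4.36*s - 5.25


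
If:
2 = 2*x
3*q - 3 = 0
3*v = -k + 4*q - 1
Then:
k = 3 - 3*v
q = 1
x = 1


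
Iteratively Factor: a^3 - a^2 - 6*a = (a)*(a^2 - a - 6) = a*(a + 2)*(a - 3)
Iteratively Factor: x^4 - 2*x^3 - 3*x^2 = (x)*(x^3 - 2*x^2 - 3*x) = x^2*(x^2 - 2*x - 3) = x^2*(x + 1)*(x - 3)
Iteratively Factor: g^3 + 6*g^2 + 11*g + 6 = (g + 2)*(g^2 + 4*g + 3) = (g + 1)*(g + 2)*(g + 3)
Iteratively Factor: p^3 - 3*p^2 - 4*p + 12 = (p - 2)*(p^2 - p - 6) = (p - 3)*(p - 2)*(p + 2)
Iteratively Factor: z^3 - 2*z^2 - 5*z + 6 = (z + 2)*(z^2 - 4*z + 3) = (z - 1)*(z + 2)*(z - 3)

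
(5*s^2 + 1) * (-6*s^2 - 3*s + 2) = -30*s^4 - 15*s^3 + 4*s^2 - 3*s + 2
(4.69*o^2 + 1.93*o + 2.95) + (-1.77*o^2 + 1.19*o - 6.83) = 2.92*o^2 + 3.12*o - 3.88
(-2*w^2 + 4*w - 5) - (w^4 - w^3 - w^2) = -w^4 + w^3 - w^2 + 4*w - 5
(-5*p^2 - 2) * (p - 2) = -5*p^3 + 10*p^2 - 2*p + 4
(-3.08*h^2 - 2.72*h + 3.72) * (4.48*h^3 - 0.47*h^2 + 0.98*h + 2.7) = -13.7984*h^5 - 10.738*h^4 + 14.9256*h^3 - 12.73*h^2 - 3.6984*h + 10.044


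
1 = 1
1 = 1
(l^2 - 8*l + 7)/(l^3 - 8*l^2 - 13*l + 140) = (l - 1)/(l^2 - l - 20)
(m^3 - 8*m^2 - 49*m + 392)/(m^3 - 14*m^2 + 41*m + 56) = (m + 7)/(m + 1)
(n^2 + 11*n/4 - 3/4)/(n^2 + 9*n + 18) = (n - 1/4)/(n + 6)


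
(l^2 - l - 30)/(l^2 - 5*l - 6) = (l + 5)/(l + 1)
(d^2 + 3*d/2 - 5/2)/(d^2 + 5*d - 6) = (d + 5/2)/(d + 6)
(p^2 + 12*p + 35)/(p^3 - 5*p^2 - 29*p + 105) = (p + 7)/(p^2 - 10*p + 21)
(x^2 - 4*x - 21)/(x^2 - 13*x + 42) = (x + 3)/(x - 6)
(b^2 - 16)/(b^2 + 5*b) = (b^2 - 16)/(b*(b + 5))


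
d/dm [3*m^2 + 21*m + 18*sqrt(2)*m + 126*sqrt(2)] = 6*m + 21 + 18*sqrt(2)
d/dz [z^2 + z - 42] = 2*z + 1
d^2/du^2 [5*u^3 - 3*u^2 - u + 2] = 30*u - 6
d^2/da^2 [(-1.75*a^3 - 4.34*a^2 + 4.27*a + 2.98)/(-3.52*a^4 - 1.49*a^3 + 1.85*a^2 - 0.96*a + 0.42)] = (43.3664*a^9 + 322.646016*a^8 - 429.933504*a^7 - 1094.140598*a^6 - 487.841778*a^5 + 556.993866*a^4 + 1.82735000000002*a^3 - 196.170108*a^2 + 42.324516*a - 2.773992)/(43.614208*a^12 + 55.385088*a^11 - 45.322464*a^10 - 19.224979*a^9 + 38.418189*a^8 - 29.033553*a^7 + 1.135945*a^6 + 12.407148*a^5 - 11.169054*a^4 + 6.148764*a^3 - 2.140236*a^2 + 0.508032*a - 0.074088)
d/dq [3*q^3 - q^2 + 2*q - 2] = 9*q^2 - 2*q + 2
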